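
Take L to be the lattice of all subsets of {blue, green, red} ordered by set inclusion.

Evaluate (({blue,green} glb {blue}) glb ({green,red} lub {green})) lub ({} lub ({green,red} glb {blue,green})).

{green}

{blue,green} ∧ {blue} = {blue}
{green,red} ∨ {green} = {green,red}
{blue} ∧ {green,red} = {}
{green,red} ∧ {blue,green} = {green}
{} ∨ {green} = {green}
{} ∨ {green} = {green}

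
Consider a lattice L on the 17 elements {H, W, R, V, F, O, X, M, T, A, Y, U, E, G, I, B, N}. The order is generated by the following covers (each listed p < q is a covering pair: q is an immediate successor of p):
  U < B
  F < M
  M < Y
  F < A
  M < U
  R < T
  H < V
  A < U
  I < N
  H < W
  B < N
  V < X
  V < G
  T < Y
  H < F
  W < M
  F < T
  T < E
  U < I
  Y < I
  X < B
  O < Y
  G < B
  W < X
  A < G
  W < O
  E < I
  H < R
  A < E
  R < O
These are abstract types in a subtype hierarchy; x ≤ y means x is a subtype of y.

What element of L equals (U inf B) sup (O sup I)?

I

U ∧ B = U
O ∨ I = I
U ∨ I = I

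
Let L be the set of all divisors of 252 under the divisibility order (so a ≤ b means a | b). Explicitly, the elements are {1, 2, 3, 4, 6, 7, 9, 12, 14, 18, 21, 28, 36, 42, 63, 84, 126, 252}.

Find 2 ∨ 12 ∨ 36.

36

In the divisibility order, the join is the least common multiple: lcm(2, 12, 36) = 36.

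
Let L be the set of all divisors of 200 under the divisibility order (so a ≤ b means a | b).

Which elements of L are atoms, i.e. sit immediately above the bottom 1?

The atoms are exactly the elements that cover 1: 2, 5.

2, 5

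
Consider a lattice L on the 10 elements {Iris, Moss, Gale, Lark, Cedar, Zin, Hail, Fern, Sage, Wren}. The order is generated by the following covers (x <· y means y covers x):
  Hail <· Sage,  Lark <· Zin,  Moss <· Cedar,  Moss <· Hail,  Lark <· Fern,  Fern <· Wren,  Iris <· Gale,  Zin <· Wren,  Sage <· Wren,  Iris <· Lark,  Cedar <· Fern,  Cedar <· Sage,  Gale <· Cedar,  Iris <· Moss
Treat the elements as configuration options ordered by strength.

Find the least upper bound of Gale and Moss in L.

Cedar

Common upper bounds of {Gale, Moss}: Cedar, Fern, Sage, Wren.
The least among these is Cedar.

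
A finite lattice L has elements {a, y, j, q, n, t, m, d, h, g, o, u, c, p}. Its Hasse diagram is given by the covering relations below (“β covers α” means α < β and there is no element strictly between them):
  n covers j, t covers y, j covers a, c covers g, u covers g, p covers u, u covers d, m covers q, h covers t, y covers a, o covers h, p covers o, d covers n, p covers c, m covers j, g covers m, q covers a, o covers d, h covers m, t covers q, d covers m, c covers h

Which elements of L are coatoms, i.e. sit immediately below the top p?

c, o, u

The coatoms are exactly the elements covered by p: c, o, u.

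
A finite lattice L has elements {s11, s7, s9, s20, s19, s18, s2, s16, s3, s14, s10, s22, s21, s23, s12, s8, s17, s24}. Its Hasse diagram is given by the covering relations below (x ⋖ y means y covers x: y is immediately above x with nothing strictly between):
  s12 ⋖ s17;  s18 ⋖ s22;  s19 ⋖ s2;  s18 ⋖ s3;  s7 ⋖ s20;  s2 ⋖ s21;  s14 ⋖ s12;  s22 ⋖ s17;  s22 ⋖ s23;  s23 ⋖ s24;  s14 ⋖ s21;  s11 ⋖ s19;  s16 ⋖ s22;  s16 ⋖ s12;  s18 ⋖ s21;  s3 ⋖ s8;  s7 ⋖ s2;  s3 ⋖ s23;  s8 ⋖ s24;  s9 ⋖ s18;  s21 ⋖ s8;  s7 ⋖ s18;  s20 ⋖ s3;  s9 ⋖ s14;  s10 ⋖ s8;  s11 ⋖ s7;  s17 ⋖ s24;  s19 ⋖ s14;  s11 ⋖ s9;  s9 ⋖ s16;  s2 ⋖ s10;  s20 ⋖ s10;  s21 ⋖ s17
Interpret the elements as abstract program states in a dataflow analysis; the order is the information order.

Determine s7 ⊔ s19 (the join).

s2

Common upper bounds of {s7, s19}: s10, s17, s2, s21, s24, s8.
The least among these is s2.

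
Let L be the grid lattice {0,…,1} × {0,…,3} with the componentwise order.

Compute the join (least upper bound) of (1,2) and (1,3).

(1,3)

In a product of chains, the join is componentwise max, giving (1,3).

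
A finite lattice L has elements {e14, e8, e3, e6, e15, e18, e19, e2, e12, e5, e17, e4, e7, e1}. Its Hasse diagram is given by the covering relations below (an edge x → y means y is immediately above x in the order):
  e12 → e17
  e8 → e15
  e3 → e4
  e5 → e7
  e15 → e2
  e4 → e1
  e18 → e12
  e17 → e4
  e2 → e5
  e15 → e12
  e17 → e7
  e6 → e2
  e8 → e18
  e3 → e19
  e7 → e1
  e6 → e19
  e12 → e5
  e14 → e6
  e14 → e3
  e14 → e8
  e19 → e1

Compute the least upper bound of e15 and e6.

Common upper bounds of {e15, e6}: e1, e2, e5, e7.
The least among these is e2.

e2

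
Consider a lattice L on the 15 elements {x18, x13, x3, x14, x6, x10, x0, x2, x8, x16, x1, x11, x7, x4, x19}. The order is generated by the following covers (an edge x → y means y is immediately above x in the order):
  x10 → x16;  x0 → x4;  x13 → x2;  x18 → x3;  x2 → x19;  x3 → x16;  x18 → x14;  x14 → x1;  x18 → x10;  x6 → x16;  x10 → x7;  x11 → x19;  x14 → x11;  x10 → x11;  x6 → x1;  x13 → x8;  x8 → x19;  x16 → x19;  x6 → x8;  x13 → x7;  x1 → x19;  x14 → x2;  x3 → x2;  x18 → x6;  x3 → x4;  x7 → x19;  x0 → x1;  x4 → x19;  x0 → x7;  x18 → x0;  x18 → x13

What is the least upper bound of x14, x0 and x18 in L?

Common upper bounds of {x14, x0, x18}: x1, x19.
The least among these is x1.

x1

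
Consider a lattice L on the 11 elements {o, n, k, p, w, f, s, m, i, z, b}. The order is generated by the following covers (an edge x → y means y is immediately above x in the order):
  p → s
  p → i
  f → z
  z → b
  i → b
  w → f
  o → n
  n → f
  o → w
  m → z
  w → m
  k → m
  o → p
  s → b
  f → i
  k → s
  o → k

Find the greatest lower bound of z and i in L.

f

Common lower bounds of {z, i}: f, n, o, w.
The greatest among these is f.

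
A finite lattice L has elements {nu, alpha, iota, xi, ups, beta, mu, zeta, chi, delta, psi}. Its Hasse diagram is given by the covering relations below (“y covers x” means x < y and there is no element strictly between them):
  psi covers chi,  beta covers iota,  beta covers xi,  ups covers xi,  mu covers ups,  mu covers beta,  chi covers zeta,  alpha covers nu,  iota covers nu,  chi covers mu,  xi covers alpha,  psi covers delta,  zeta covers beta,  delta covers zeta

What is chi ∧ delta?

Common lower bounds of {chi, delta}: alpha, beta, iota, nu, xi, zeta.
The greatest among these is zeta.

zeta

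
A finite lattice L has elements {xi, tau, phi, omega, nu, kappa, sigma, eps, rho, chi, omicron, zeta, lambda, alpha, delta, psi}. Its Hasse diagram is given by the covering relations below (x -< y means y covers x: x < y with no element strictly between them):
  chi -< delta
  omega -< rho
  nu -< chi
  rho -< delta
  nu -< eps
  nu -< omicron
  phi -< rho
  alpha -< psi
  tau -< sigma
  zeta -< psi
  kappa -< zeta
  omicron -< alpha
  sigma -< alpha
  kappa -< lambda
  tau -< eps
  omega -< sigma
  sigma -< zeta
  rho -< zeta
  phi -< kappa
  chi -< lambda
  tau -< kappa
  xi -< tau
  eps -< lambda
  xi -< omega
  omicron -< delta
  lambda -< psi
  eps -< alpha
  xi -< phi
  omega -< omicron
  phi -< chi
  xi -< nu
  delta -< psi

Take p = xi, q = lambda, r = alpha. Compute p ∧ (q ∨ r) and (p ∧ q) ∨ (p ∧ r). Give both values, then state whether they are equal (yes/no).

q ∨ r = psi, so p ∧ (q ∨ r) = xi ∧ psi = xi.
p ∧ q = xi and p ∧ r = xi, so (p ∧ q) ∨ (p ∧ r) = xi ∨ xi = xi.
Equal: yes.

xi; xi; yes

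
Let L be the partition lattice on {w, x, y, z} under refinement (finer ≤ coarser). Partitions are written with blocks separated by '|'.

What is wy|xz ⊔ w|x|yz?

wxyz

The join of wy|xz and w|x|yz merges any blocks that overlap across the partitions, giving wxyz.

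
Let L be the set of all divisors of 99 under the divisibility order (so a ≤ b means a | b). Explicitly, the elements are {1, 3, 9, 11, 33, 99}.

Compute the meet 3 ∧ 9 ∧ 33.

3

In the divisibility order, the meet is the greatest common divisor: gcd(3, 9, 33) = 3.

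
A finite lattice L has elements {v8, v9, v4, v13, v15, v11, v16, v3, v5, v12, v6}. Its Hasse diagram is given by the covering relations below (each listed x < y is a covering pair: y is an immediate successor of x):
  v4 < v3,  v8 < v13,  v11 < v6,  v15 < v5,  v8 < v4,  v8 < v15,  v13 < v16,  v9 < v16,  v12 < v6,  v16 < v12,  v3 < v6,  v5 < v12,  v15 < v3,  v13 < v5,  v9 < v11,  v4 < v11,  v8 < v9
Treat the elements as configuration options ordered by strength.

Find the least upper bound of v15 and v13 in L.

v5

Common upper bounds of {v15, v13}: v12, v5, v6.
The least among these is v5.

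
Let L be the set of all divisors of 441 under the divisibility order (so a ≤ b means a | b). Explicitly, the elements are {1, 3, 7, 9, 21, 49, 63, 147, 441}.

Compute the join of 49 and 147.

Common upper bounds of {49, 147}: 147, 441.
The least among these is 147.

147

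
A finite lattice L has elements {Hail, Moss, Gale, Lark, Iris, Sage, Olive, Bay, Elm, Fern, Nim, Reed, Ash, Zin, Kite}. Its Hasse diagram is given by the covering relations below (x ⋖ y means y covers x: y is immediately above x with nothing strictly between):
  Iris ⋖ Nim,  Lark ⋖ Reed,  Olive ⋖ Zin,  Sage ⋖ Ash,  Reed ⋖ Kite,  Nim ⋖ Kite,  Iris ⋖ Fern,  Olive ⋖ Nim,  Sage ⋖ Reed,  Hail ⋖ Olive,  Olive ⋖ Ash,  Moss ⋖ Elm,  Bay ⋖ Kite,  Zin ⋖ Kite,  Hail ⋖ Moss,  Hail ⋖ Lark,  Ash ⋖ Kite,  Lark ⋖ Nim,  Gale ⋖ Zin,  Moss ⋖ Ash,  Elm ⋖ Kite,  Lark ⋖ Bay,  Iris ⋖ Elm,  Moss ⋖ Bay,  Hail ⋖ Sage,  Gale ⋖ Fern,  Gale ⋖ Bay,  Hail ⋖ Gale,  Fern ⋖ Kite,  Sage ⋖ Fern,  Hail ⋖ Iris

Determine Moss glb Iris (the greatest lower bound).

Common lower bounds of {Moss, Iris}: Hail.
The greatest among these is Hail.

Hail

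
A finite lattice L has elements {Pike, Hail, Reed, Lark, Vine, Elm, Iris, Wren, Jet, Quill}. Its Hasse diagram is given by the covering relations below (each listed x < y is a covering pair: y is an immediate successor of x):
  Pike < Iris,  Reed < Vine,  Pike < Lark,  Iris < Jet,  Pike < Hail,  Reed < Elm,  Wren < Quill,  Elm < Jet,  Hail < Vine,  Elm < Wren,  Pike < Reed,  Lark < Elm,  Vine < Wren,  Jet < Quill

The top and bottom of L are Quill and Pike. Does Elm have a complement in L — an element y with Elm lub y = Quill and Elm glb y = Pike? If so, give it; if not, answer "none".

none

For every candidate y, either Elm ∨ y ≠ Quill or Elm ∧ y ≠ Pike; no complement exists.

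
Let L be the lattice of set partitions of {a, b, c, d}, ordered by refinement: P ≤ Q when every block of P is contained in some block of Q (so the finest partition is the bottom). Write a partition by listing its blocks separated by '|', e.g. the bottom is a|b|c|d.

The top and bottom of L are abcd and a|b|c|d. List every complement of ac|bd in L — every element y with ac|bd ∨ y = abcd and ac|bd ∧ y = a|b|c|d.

ab|cd, ab|c|d, ad|bc, ad|b|c, a|bc|d, a|b|cd

Need y with ac|bd ∨ y = abcd and ac|bd ∧ y = a|b|c|d.
Checking each element gives: ab|cd, ab|c|d, ad|bc, ad|b|c, a|bc|d, a|b|cd.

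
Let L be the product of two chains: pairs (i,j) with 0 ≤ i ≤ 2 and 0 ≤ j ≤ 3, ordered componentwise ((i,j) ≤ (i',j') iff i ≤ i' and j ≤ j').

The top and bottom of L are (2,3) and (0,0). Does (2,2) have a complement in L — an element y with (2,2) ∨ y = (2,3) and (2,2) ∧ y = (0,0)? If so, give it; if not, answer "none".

For every candidate y, either (2,2) ∨ y ≠ (2,3) or (2,2) ∧ y ≠ (0,0); no complement exists.

none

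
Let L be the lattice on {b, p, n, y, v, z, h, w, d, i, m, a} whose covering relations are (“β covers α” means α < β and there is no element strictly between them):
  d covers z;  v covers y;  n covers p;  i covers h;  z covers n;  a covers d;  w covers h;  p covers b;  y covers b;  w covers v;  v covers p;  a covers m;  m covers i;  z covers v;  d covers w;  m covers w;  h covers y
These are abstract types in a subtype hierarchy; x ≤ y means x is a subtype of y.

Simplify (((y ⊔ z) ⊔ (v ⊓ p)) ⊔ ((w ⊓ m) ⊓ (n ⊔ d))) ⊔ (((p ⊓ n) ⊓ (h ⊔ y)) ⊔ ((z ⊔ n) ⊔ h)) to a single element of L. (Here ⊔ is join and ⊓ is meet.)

y ∨ z = z
v ∧ p = p
z ∨ p = z
w ∧ m = w
n ∨ d = d
w ∧ d = w
z ∨ w = d
p ∧ n = p
h ∨ y = h
p ∧ h = b
z ∨ n = z
z ∨ h = d
b ∨ d = d
d ∨ d = d

d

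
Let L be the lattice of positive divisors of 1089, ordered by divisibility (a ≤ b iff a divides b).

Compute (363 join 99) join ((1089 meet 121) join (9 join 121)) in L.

1089

363 ∨ 99 = 1089
1089 ∧ 121 = 121
9 ∨ 121 = 1089
121 ∨ 1089 = 1089
1089 ∨ 1089 = 1089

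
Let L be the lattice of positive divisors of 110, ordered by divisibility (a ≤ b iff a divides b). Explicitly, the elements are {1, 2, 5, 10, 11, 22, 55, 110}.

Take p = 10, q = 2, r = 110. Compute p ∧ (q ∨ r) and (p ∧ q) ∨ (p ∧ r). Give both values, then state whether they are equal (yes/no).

q ∨ r = 110, so p ∧ (q ∨ r) = 10 ∧ 110 = 10.
p ∧ q = 2 and p ∧ r = 10, so (p ∧ q) ∨ (p ∧ r) = 2 ∨ 10 = 10.
Equal: yes.

10; 10; yes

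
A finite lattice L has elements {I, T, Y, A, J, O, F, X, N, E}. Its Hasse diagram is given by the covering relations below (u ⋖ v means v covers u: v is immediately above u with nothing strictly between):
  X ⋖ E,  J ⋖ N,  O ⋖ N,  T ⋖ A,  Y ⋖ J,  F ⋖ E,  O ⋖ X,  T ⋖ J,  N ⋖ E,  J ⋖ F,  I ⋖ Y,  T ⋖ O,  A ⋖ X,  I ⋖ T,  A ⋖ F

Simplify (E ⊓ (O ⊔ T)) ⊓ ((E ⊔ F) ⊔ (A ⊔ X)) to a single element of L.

O

O ∨ T = O
E ∧ O = O
E ∨ F = E
A ∨ X = X
E ∨ X = E
O ∧ E = O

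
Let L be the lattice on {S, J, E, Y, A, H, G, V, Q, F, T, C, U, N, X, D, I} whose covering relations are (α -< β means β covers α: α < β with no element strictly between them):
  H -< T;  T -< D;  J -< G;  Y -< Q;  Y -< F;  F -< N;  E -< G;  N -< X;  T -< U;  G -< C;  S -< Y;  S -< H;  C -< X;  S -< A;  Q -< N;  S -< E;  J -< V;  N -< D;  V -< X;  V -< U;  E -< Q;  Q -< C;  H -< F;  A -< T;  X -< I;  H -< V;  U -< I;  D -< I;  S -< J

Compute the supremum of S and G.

Common upper bounds of {S, G}: C, G, I, X.
The least among these is G.

G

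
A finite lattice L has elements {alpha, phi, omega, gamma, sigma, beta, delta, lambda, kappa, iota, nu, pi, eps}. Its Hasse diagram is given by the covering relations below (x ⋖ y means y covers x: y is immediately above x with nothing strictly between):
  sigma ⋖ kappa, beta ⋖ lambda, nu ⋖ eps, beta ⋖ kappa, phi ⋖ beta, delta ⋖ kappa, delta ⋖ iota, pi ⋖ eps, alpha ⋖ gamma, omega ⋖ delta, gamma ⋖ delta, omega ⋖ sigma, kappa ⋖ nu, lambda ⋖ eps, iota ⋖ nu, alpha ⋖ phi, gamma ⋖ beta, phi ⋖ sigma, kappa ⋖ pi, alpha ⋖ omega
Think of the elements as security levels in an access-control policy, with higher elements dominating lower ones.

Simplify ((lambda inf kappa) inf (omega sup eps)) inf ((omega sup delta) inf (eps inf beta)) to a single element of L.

lambda ∧ kappa = beta
omega ∨ eps = eps
beta ∧ eps = beta
omega ∨ delta = delta
eps ∧ beta = beta
delta ∧ beta = gamma
beta ∧ gamma = gamma

gamma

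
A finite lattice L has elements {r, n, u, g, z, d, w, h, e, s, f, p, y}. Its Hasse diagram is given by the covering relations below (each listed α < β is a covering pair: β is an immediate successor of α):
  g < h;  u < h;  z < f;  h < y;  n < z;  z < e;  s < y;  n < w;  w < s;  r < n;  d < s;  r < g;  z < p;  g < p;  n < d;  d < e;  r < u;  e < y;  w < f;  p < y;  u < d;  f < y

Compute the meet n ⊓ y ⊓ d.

Common lower bounds of {n, y, d}: n, r.
The greatest among these is n.

n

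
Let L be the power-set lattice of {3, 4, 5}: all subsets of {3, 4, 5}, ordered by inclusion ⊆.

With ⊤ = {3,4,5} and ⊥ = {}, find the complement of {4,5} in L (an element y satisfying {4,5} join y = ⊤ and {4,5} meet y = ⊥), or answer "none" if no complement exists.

Need y with {4,5} ∨ y = {3,4,5} and {4,5} ∧ y = {}.
Checking each element gives: {3}.

{3}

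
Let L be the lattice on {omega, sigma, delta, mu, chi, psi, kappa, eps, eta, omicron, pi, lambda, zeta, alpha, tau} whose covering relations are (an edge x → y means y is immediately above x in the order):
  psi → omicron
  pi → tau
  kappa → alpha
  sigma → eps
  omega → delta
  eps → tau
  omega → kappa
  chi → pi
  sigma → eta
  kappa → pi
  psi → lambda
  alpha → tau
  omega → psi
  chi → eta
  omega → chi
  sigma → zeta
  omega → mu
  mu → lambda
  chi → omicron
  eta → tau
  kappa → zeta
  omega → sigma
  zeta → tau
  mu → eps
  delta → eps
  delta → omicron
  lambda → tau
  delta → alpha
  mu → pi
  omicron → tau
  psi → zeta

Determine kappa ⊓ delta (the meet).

Common lower bounds of {kappa, delta}: omega.
The greatest among these is omega.

omega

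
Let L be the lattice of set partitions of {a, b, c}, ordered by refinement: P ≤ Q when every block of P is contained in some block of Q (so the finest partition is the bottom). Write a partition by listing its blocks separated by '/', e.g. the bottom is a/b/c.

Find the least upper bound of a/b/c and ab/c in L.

The join of a/b/c and ab/c merges any blocks that overlap across the partitions, giving ab/c.

ab/c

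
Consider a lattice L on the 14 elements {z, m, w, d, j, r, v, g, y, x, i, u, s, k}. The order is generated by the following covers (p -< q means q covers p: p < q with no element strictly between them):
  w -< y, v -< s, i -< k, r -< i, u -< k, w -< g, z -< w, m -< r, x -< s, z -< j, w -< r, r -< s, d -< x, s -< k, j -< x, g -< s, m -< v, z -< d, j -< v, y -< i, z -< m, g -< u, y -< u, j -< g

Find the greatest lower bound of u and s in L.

g

Common lower bounds of {u, s}: g, j, w, z.
The greatest among these is g.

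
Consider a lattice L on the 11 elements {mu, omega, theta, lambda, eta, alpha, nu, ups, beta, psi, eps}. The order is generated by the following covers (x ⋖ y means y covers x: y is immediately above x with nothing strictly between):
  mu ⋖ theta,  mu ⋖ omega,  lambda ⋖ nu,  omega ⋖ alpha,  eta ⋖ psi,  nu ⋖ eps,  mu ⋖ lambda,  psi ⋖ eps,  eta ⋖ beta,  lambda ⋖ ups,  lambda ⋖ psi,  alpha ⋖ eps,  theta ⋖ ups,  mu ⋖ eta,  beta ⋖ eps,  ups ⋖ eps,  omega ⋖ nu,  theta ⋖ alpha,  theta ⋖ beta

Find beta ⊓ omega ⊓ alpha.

mu

Common lower bounds of {beta, omega, alpha}: mu.
The greatest among these is mu.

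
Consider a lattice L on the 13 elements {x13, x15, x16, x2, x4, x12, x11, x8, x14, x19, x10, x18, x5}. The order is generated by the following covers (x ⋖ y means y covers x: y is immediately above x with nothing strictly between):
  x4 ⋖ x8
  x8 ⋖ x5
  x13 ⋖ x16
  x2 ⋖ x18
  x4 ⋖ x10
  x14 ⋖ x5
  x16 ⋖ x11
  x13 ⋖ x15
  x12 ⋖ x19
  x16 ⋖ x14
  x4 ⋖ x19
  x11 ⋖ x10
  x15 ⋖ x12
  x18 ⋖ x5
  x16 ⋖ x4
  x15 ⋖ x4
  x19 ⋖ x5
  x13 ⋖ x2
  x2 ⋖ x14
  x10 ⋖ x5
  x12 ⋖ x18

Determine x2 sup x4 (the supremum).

x5

Common upper bounds of {x2, x4}: x5.
The least among these is x5.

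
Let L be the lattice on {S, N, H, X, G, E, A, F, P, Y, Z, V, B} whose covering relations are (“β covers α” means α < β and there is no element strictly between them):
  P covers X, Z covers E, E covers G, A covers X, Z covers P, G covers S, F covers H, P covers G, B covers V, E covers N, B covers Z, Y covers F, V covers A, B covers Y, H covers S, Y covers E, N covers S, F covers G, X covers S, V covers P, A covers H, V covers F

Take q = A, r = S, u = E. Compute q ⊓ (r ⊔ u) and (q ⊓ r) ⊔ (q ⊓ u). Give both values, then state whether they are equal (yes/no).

S; S; yes

r ⊔ u = E, so q ⊓ (r ⊔ u) = A ⊓ E = S.
q ⊓ r = S and q ⊓ u = S, so (q ⊓ r) ⊔ (q ⊓ u) = S ⊔ S = S.
Equal: yes.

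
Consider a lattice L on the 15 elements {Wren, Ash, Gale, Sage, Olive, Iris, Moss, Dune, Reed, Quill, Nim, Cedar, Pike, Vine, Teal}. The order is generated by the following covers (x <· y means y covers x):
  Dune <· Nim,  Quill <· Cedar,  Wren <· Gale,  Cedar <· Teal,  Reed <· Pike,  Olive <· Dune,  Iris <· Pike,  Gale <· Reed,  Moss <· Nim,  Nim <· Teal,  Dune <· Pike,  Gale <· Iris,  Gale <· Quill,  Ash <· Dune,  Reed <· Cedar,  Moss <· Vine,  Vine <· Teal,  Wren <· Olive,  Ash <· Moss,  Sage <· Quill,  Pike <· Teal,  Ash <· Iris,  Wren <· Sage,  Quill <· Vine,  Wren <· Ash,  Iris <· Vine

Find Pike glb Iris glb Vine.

Iris

Common lower bounds of {Pike, Iris, Vine}: Ash, Gale, Iris, Wren.
The greatest among these is Iris.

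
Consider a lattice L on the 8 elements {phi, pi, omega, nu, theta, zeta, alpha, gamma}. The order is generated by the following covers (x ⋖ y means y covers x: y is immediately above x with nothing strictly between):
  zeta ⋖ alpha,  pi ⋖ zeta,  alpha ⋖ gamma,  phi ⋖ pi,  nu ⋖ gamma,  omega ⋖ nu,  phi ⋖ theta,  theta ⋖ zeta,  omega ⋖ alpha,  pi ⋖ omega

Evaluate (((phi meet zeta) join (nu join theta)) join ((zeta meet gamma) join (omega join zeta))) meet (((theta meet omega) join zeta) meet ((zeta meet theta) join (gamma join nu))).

zeta

phi ∧ zeta = phi
nu ∨ theta = gamma
phi ∨ gamma = gamma
zeta ∧ gamma = zeta
omega ∨ zeta = alpha
zeta ∨ alpha = alpha
gamma ∨ alpha = gamma
theta ∧ omega = phi
phi ∨ zeta = zeta
zeta ∧ theta = theta
gamma ∨ nu = gamma
theta ∨ gamma = gamma
zeta ∧ gamma = zeta
gamma ∧ zeta = zeta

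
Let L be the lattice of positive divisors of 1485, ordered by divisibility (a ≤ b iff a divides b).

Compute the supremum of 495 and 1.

In the divisibility order, the join is the least common multiple: lcm(495, 1) = 495.

495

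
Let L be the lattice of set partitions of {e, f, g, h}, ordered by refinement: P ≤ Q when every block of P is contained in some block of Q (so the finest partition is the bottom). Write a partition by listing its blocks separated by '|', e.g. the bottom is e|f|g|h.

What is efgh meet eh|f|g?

The meet (common refinement) of efgh and eh|f|g intersects blocks pairwise, giving eh|f|g.

eh|f|g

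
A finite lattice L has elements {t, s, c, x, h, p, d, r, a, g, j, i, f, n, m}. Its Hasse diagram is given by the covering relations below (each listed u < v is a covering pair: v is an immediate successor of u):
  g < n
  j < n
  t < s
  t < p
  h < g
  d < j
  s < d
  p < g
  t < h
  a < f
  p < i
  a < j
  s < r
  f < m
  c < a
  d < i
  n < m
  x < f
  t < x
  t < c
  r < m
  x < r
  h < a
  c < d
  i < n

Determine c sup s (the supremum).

Common upper bounds of {c, s}: d, i, j, m, n.
The least among these is d.

d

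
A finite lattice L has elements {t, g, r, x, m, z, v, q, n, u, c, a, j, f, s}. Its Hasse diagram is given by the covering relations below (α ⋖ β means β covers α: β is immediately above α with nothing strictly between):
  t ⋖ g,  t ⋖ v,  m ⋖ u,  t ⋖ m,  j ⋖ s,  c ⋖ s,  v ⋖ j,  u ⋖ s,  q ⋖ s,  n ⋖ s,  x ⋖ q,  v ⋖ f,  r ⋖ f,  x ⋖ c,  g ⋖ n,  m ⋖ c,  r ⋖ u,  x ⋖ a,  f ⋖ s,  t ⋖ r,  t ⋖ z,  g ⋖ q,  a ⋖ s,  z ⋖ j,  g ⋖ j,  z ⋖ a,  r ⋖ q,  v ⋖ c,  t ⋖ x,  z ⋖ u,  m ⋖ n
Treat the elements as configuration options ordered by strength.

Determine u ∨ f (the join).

s

Common upper bounds of {u, f}: s.
The least among these is s.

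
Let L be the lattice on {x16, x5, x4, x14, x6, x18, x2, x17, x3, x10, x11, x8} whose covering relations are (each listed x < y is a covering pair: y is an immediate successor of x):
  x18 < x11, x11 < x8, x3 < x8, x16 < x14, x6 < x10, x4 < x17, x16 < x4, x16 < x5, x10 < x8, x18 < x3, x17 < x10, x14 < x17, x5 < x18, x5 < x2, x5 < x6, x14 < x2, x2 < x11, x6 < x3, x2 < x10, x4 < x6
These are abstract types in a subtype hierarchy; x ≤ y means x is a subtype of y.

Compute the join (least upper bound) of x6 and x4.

Common upper bounds of {x6, x4}: x10, x3, x6, x8.
The least among these is x6.

x6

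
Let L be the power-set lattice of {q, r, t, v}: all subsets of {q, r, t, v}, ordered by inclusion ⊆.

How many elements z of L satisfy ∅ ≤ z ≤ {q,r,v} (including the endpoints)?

The interval [∅, {q,r,v}] = {{q,r,v}, {q,r}, {q,v}, {q}, {r,v}, {r}, {v}, ∅}, which has 8 elements.

8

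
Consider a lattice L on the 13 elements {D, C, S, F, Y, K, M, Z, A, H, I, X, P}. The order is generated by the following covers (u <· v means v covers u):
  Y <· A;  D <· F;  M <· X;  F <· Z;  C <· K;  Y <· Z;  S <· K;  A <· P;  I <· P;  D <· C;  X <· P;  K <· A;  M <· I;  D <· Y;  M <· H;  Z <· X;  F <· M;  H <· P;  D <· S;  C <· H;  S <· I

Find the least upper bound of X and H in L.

P

Common upper bounds of {X, H}: P.
The least among these is P.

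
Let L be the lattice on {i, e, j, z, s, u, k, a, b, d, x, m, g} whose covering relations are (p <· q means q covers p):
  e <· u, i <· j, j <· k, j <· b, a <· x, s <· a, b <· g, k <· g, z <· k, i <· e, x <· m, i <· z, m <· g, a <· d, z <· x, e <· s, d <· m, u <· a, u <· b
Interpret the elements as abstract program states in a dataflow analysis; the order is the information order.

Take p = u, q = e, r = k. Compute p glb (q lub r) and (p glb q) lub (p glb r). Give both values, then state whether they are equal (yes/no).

u; e; no

q lub r = g, so p glb (q lub r) = u glb g = u.
p glb q = e and p glb r = i, so (p glb q) lub (p glb r) = e lub i = e.
Equal: no.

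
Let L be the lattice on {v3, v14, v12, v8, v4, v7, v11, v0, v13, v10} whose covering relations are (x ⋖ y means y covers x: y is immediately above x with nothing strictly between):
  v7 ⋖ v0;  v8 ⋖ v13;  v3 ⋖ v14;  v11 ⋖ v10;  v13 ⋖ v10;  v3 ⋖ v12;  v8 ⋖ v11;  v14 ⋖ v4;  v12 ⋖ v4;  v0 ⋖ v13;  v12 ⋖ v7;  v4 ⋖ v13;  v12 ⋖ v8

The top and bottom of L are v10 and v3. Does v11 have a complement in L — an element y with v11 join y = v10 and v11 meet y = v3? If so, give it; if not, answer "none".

v14

Need y with v11 ∨ y = v10 and v11 ∧ y = v3.
Checking each element gives: v14.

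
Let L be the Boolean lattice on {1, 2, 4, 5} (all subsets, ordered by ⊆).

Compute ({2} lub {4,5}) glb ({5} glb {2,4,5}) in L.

{2} ∨ {4,5} = {2,4,5}
{5} ∧ {2,4,5} = {5}
{2,4,5} ∧ {5} = {5}

{5}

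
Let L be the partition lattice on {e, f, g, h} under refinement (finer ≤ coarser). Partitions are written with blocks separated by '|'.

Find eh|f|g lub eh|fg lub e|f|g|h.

The join of eh|f|g, eh|fg, e|f|g|h merges any blocks that overlap across the partitions, giving eh|fg.

eh|fg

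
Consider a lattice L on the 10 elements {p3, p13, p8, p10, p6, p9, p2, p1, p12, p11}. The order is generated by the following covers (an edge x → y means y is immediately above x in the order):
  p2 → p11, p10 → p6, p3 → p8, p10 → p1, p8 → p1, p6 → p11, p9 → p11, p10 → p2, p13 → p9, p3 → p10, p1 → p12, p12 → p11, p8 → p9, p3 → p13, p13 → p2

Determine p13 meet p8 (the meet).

p3

Common lower bounds of {p13, p8}: p3.
The greatest among these is p3.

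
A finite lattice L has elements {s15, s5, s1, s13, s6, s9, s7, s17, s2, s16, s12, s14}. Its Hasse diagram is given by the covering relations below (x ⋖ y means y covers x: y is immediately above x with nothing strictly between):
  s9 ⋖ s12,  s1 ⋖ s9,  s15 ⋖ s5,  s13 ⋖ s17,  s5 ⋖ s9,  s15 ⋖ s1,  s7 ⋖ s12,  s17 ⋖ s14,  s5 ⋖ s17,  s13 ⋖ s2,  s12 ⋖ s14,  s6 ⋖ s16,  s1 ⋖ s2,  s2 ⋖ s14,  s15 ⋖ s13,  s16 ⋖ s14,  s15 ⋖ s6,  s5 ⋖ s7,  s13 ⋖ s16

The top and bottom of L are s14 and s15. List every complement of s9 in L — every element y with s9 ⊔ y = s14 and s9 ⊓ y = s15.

s13, s16, s6

Need y with s9 ∨ y = s14 and s9 ∧ y = s15.
Checking each element gives: s13, s16, s6.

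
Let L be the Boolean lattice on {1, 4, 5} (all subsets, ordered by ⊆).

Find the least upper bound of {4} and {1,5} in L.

{1,4,5}

Common upper bounds of {{4}, {1,5}}: {1,4,5}.
The least among these is {1,4,5}.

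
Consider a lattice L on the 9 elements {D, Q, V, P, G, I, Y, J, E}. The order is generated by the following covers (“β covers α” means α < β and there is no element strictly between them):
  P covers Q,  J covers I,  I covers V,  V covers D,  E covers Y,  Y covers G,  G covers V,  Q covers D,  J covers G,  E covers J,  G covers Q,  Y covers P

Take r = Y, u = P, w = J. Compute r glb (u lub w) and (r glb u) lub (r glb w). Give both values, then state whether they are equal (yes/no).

u lub w = E, so r glb (u lub w) = Y glb E = Y.
r glb u = P and r glb w = G, so (r glb u) lub (r glb w) = P lub G = Y.
Equal: yes.

Y; Y; yes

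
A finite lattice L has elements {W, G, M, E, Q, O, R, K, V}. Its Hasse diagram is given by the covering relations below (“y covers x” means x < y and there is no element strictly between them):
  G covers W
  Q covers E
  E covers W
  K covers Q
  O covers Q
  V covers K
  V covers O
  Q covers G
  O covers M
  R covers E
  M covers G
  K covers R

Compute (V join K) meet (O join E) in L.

V ∨ K = V
O ∨ E = O
V ∧ O = O

O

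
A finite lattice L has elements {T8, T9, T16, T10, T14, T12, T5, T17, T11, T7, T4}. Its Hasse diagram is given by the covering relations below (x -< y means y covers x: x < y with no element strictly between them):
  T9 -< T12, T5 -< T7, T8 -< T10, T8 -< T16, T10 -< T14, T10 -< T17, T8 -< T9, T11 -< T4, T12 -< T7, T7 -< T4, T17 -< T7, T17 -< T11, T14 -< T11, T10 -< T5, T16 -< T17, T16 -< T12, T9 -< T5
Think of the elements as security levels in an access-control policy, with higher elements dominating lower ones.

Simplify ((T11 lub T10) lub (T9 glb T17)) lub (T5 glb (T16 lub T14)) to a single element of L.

T11

T11 ∨ T10 = T11
T9 ∧ T17 = T8
T11 ∨ T8 = T11
T16 ∨ T14 = T11
T5 ∧ T11 = T10
T11 ∨ T10 = T11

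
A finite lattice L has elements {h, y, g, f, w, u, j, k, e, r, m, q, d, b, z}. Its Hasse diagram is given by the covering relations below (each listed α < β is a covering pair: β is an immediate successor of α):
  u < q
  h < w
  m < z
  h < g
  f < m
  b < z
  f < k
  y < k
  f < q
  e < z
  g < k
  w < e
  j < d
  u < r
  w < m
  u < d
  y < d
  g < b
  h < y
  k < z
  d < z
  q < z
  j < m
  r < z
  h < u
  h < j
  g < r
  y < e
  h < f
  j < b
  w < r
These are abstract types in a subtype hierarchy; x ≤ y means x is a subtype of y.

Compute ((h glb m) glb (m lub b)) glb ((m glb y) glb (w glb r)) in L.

h ∧ m = h
m ∨ b = z
h ∧ z = h
m ∧ y = h
w ∧ r = w
h ∧ w = h
h ∧ h = h

h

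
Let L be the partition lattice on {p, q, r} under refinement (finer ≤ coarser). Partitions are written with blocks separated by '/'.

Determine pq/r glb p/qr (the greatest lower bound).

The meet (common refinement) of pq/r and p/qr intersects blocks pairwise, giving p/q/r.

p/q/r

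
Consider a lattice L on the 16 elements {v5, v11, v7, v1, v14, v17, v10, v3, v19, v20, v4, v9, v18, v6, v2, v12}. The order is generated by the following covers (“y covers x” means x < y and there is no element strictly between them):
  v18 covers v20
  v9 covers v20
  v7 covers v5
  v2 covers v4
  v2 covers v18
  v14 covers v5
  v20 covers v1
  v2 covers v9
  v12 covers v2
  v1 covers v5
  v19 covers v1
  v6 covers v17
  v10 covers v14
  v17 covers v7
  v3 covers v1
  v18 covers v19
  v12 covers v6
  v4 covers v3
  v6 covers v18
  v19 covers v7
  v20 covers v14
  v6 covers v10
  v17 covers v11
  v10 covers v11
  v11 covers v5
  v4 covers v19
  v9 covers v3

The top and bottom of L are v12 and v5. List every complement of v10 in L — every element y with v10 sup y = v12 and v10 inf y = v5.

v3, v4

Need y with v10 ∨ y = v12 and v10 ∧ y = v5.
Checking each element gives: v3, v4.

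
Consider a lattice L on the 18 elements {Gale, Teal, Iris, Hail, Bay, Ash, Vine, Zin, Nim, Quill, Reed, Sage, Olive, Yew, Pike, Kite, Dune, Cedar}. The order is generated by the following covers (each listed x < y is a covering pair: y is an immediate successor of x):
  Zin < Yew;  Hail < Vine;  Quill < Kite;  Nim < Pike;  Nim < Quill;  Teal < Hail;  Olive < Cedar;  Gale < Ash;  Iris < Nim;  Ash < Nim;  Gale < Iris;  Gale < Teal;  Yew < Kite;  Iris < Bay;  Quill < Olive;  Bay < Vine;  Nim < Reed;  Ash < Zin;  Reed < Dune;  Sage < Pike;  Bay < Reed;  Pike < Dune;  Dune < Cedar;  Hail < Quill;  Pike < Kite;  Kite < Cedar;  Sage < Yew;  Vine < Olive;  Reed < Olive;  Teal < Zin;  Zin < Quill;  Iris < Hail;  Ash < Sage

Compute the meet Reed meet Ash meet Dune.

Ash

Common lower bounds of {Reed, Ash, Dune}: Ash, Gale.
The greatest among these is Ash.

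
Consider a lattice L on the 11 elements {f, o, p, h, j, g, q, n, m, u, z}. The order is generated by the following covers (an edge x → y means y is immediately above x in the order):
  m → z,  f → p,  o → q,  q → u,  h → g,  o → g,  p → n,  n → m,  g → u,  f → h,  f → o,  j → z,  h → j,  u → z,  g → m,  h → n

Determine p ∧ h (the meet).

Common lower bounds of {p, h}: f.
The greatest among these is f.

f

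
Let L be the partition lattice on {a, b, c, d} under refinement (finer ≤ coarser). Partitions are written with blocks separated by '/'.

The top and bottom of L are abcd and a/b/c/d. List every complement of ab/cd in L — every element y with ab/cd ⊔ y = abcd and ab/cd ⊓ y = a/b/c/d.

Need y with ab/cd ∨ y = abcd and ab/cd ∧ y = a/b/c/d.
Checking each element gives: a/bc/d, a/bd/c, ac/b/d, ac/bd, ad/b/c, ad/bc.

a/bc/d, a/bd/c, ac/b/d, ac/bd, ad/b/c, ad/bc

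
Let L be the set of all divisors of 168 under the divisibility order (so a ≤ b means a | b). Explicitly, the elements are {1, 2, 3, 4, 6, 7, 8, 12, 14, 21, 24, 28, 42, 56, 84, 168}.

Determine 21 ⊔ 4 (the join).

In the divisibility order, the join is the least common multiple: lcm(21, 4) = 84.

84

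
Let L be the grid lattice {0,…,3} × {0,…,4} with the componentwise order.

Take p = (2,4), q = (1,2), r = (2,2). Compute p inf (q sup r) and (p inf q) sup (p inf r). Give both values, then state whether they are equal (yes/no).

(2,2); (2,2); yes

q sup r = (2,2), so p inf (q sup r) = (2,4) inf (2,2) = (2,2).
p inf q = (1,2) and p inf r = (2,2), so (p inf q) sup (p inf r) = (1,2) sup (2,2) = (2,2).
Equal: yes.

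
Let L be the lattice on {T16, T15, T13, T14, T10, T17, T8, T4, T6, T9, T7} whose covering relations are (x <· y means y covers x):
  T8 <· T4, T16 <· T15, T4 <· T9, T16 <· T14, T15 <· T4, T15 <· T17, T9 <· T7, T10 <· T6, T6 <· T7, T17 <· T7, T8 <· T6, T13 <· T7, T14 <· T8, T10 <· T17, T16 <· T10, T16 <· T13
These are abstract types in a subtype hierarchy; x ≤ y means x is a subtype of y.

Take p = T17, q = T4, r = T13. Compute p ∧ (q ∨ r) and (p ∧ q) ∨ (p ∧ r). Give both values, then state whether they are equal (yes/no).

T17; T15; no

q ∨ r = T7, so p ∧ (q ∨ r) = T17 ∧ T7 = T17.
p ∧ q = T15 and p ∧ r = T16, so (p ∧ q) ∨ (p ∧ r) = T15 ∨ T16 = T15.
Equal: no.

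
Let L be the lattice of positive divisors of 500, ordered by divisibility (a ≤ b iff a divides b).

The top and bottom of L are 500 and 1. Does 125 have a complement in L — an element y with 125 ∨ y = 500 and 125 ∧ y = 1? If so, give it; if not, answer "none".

4

Need y with 125 ∨ y = 500 and 125 ∧ y = 1.
Checking each element gives: 4.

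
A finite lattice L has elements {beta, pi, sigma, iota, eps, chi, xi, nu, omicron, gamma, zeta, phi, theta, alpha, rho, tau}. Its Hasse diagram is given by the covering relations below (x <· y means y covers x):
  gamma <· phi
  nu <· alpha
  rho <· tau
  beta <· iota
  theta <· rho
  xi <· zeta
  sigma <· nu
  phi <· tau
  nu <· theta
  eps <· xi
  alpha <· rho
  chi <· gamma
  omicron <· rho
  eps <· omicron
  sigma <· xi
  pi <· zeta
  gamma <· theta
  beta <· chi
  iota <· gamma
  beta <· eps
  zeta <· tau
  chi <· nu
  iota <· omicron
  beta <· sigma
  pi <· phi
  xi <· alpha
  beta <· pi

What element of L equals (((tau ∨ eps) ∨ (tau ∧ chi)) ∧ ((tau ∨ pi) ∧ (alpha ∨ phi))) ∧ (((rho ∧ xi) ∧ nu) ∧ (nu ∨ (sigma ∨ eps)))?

tau ∨ eps = tau
tau ∧ chi = chi
tau ∨ chi = tau
tau ∨ pi = tau
alpha ∨ phi = tau
tau ∧ tau = tau
tau ∧ tau = tau
rho ∧ xi = xi
xi ∧ nu = sigma
sigma ∨ eps = xi
nu ∨ xi = alpha
sigma ∧ alpha = sigma
tau ∧ sigma = sigma

sigma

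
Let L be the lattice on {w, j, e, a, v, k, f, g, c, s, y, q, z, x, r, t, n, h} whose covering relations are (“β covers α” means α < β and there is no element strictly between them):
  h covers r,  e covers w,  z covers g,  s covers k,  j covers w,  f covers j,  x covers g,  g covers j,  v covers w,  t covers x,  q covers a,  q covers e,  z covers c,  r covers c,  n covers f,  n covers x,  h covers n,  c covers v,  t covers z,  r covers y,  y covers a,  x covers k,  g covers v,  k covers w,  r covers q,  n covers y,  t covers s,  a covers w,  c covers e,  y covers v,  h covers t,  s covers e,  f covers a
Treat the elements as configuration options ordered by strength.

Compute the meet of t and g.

g

Common lower bounds of {t, g}: g, j, v, w.
The greatest among these is g.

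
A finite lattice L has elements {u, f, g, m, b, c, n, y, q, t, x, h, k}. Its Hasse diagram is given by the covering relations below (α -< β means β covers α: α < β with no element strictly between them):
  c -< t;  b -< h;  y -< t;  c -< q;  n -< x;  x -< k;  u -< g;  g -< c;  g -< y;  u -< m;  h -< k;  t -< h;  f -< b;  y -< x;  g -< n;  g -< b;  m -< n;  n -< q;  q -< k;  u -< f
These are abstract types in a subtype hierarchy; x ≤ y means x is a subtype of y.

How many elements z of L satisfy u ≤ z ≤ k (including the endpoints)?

13

The interval [u, k] = {b, c, f, g, h, k, m, n, q, t, u, x, y}, which has 13 elements.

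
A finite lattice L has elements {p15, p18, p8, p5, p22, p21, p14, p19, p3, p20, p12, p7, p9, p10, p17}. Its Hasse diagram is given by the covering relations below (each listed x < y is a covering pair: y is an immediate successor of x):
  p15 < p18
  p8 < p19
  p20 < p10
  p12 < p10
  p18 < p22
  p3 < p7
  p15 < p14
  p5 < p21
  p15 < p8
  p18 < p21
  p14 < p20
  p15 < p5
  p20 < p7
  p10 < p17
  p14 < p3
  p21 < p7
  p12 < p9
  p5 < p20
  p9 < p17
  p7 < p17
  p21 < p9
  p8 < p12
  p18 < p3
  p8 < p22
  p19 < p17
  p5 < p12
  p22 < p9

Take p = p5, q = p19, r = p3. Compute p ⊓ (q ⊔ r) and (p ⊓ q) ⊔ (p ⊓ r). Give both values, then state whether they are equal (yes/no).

q ⊔ r = p17, so p ⊓ (q ⊔ r) = p5 ⊓ p17 = p5.
p ⊓ q = p15 and p ⊓ r = p15, so (p ⊓ q) ⊔ (p ⊓ r) = p15 ⊔ p15 = p15.
Equal: no.

p5; p15; no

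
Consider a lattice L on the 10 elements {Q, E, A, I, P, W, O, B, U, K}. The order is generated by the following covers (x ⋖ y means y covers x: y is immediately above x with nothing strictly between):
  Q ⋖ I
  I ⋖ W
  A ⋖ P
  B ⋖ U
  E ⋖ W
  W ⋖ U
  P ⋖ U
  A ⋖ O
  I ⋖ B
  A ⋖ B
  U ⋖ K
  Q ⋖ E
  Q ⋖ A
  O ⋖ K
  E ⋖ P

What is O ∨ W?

K

Common upper bounds of {O, W}: K.
The least among these is K.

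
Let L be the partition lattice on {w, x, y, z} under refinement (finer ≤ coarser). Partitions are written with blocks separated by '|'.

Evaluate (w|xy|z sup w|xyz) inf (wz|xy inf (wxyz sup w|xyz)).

w|xy|z ∨ w|xyz = w|xyz
wxyz ∨ w|xyz = wxyz
wz|xy ∧ wxyz = wz|xy
w|xyz ∧ wz|xy = w|xy|z

w|xy|z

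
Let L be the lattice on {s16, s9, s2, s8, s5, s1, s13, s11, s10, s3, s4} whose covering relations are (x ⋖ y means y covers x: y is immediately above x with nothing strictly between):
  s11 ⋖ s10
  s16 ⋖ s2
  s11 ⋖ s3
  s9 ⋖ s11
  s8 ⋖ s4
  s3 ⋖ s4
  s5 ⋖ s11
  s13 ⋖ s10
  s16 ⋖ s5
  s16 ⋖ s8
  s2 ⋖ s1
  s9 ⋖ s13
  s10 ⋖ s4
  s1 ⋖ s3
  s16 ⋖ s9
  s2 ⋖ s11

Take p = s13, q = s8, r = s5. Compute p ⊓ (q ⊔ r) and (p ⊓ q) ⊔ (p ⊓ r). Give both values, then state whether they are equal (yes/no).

q ⊔ r = s4, so p ⊓ (q ⊔ r) = s13 ⊓ s4 = s13.
p ⊓ q = s16 and p ⊓ r = s16, so (p ⊓ q) ⊔ (p ⊓ r) = s16 ⊔ s16 = s16.
Equal: no.

s13; s16; no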